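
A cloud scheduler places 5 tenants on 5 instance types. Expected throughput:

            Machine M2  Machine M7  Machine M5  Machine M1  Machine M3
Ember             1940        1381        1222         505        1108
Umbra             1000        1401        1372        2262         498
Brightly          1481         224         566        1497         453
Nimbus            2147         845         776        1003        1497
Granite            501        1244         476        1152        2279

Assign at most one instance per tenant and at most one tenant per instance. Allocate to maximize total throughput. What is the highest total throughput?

Maximum total: 8676 ops/s

This is the linear assignment problem.
Optimal: Ember→Machine M7 (1381 ops/s), Umbra→Machine M5 (1372 ops/s), Brightly→Machine M1 (1497 ops/s), Nimbus→Machine M2 (2147 ops/s), Granite→Machine M3 (2279 ops/s) — total 1381+1372+1497+2147+2279 = 8676 ops/s.
Column-greedy (each instance in turn goes to its best remaining tenant) gives 8546 ops/s, worse by 130.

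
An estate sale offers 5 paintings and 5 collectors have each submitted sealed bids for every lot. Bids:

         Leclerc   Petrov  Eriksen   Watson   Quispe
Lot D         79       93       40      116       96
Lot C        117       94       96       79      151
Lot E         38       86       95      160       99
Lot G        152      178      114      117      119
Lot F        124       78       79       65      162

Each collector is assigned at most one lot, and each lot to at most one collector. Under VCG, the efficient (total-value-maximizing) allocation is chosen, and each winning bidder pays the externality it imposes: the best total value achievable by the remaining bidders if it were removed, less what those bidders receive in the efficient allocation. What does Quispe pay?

Quispe pays $45.

Efficient allocation: Leclerc→Lot D ($79), Petrov→Lot G ($178), Eriksen→Lot C ($96), Watson→Lot E ($160), Quispe→Lot F ($162); total welfare W = $675.
Quispe receives Lot F at value $162, so the others get W − 162 = $513.
Without Quispe: best allocation of the remaining 4 bidders over all 5 lots is Leclerc→Lot F ($124), Petrov→Lot G ($178), Eriksen→Lot C ($96), Watson→Lot E ($160), total $558.
VCG payment = (others' best without Quispe) − (others' welfare with Quispe) = 558 − 513 = $45.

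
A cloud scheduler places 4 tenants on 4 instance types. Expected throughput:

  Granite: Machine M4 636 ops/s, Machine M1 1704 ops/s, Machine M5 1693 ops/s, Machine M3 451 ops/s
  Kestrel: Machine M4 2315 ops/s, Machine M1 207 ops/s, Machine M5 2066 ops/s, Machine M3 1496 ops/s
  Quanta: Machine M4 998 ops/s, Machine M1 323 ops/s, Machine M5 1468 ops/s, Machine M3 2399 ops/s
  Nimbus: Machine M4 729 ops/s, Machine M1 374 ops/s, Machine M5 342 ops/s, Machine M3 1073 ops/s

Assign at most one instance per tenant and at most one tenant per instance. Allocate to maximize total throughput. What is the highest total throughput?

Maximum total: 6898 ops/s

This is the linear assignment problem.
Optimal: Granite→Machine M1 (1704 ops/s), Kestrel→Machine M5 (2066 ops/s), Quanta→Machine M3 (2399 ops/s), Nimbus→Machine M4 (729 ops/s) — total 1704+2066+2399+729 = 6898 ops/s.
Row-greedy (each tenant in turn takes its best remaining instance) gives 6760 ops/s, worse by 138.
Swapping Nimbus↔Granite (Nimbus→Machine M1 374 ops/s, Granite→Machine M4 636 ops/s) loses 1423.
Checked against all permutations: 6898 ops/s is optimal.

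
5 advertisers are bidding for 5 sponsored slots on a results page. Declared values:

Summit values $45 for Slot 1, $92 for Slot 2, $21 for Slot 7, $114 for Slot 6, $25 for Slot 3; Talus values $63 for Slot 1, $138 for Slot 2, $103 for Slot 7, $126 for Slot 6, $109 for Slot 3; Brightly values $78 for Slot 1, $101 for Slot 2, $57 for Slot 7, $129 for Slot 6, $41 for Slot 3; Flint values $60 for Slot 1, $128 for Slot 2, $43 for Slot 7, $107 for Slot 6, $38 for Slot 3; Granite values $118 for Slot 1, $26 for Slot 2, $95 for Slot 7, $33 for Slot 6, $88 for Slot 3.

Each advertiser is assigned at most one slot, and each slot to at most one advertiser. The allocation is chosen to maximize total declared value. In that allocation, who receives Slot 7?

Brightly receives Slot 7.

Optimal: Summit→Slot 6 ($114), Talus→Slot 3 ($109), Brightly→Slot 7 ($57), Flint→Slot 2 ($128), Granite→Slot 1 ($118) — total 114+109+57+128+118 = $526.
Every other assignment is strictly worse.
Brightly's own top slot is Slot 6 ($129), but forcing Brightly→Slot 6 and reassigning the rest optimally gives only $506 — worse by 20.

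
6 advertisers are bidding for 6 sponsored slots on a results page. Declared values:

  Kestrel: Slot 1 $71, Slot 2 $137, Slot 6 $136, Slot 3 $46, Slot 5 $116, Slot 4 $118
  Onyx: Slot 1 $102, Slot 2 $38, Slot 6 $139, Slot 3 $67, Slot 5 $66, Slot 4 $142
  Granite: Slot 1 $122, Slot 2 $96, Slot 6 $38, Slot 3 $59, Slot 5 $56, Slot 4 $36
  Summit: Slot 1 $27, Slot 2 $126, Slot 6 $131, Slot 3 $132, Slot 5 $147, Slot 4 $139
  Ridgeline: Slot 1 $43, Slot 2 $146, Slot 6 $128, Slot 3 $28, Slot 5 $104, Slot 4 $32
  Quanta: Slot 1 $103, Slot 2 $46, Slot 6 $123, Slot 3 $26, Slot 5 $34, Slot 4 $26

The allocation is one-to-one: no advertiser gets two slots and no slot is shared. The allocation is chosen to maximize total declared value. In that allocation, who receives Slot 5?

Kestrel receives Slot 5.

Optimal: Kestrel→Slot 5 ($116), Onyx→Slot 4 ($142), Granite→Slot 1 ($122), Summit→Slot 3 ($132), Ridgeline→Slot 2 ($146), Quanta→Slot 6 ($123) — total 116+142+122+132+146+123 = $781.
Max-entry greedy (repeatedly take the single best remaining cell) gives $719, worse by 62.
Every other assignment is strictly worse.
Kestrel's own top slot is Slot 2 ($137), but forcing Kestrel→Slot 2 and reassigning the rest optimally gives only $760 — worse by 21.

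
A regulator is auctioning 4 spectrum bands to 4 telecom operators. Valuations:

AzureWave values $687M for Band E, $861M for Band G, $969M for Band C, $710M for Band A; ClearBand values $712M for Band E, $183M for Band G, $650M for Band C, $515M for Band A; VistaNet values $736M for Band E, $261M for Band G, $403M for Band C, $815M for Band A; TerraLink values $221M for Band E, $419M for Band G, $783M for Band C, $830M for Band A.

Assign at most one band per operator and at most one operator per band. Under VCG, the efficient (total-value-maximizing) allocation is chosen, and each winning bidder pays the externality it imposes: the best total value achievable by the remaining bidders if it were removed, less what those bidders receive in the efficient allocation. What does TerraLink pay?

TerraLink pays $108M.

Efficient allocation: AzureWave→Band G ($861M), ClearBand→Band E ($712M), VistaNet→Band A ($815M), TerraLink→Band C ($783M); total welfare W = $3171M.
TerraLink receives Band C at value $783M, so the others get W − 783 = $2388M.
Without TerraLink: best allocation of the remaining 3 bidders over all 4 bands is AzureWave→Band C ($969M), ClearBand→Band E ($712M), VistaNet→Band A ($815M), total $2496M.
VCG payment = (others' best without TerraLink) − (others' welfare with TerraLink) = 2496 − 2388 = $108M.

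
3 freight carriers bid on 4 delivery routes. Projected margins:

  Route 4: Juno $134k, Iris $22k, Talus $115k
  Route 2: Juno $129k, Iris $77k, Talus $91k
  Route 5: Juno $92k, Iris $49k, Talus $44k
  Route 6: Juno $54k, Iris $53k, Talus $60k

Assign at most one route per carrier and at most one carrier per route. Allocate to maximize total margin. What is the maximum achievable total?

Optimal: Juno→Route 2 ($129k), Iris→Route 6 ($53k), Talus→Route 4 ($115k) — total 129+53+115 = $297k.

Maximum total: $297k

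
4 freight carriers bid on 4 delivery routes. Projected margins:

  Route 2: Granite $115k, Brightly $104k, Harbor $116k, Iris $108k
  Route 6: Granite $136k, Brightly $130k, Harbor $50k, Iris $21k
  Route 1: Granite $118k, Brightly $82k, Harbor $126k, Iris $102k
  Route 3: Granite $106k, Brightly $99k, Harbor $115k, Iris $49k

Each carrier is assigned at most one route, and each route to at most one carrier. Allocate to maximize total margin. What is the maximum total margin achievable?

Maximum total: $471k

Optimal: Granite→Route 1 ($118k), Brightly→Route 6 ($130k), Harbor→Route 3 ($115k), Iris→Route 2 ($108k) — total 118+130+115+108 = $471k.
Next-best assignment: Granite→Route 3, Brightly→Route 6, Harbor→Route 1, Iris→Route 2 = $470k.
No other one-to-one assignment exceeds $471k.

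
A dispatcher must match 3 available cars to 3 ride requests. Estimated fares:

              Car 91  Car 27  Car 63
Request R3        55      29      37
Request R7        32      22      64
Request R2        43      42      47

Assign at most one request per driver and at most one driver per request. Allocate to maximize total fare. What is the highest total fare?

Max total: $161

This is the linear assignment problem.
Optimal: Car 91→Request R3 ($55), Car 27→Request R2 ($42), Car 63→Request R7 ($64) — total 55+42+64 = $161.
Swapping Car 63↔Car 91 (Car 63→Request R3 $37, Car 91→Request R7 $32) loses 50.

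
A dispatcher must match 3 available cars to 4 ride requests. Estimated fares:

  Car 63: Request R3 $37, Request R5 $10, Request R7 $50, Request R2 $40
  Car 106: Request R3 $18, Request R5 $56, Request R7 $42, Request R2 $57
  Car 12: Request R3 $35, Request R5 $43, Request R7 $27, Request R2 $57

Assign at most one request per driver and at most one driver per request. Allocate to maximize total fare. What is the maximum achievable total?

Optimal: Car 63→Request R7 ($50), Car 106→Request R5 ($56), Car 12→Request R2 ($57) — total 50+56+57 = $163.
Max-entry greedy (repeatedly take the single best remaining cell) gives $150, worse by 13.
Swapping Car 63↔Car 12 (Car 63→Request R2 $40, Car 12→Request R7 $27) loses 40.

Maximum total: $163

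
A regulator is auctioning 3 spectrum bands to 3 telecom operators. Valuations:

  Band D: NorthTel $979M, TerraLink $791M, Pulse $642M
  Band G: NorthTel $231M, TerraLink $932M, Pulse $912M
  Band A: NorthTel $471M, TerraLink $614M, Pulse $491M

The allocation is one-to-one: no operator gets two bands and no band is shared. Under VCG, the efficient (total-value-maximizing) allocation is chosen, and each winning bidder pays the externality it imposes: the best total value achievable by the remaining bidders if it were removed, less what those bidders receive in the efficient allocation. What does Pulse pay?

Pulse pays $318M.

Efficient allocation: NorthTel→Band D ($979M), TerraLink→Band A ($614M), Pulse→Band G ($912M); total welfare W = $2505M.
Pulse receives Band G at value $912M, so the others get W − 912 = $1593M.
Without Pulse: best allocation of the remaining 2 bidders over all 3 bands is NorthTel→Band D ($979M), TerraLink→Band G ($932M), total $1911M.
VCG payment = (others' best without Pulse) − (others' welfare with Pulse) = 1911 − 1593 = $318M.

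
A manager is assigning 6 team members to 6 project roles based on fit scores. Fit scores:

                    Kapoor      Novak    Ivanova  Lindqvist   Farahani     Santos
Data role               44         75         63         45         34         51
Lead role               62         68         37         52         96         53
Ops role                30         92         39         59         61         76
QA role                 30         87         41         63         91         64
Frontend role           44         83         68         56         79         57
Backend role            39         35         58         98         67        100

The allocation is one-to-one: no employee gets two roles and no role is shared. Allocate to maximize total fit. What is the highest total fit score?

Maximum total: 473 pts

This is a one-to-one assignment (maximum-weight bipartite matching).
Optimal: Kapoor→Lead role (62 pts), Novak→Frontend role (83 pts), Ivanova→Data role (63 pts), Lindqvist→Backend role (98 pts), Farahani→QA role (91 pts), Santos→Ops role (76 pts) — total 62+83+63+98+91+76 = 473 pts.
Row-greedy (each employee in turn takes its best remaining role) gives 462 pts, worse by 11.
Every other assignment is strictly worse.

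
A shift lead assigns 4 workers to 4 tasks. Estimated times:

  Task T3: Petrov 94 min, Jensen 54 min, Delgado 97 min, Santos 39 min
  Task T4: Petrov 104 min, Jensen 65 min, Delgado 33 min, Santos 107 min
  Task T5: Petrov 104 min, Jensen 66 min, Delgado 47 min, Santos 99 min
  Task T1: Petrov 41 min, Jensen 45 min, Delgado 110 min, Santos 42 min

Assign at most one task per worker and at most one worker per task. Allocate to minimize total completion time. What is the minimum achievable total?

Optimal: Petrov→Task T1 (41 min), Jensen→Task T5 (66 min), Delgado→Task T4 (33 min), Santos→Task T3 (39 min) — total 41+66+33+39 = 179 min.
No other one-to-one assignment undercuts 179 min.

Minimum total: 179 min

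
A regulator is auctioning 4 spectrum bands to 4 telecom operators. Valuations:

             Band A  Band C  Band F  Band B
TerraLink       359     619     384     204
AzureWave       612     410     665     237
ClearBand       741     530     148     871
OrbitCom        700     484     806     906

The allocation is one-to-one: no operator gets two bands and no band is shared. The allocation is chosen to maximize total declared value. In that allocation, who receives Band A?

Treat this as an assignment problem: match each operator to one band.
Optimal: TerraLink→Band C ($619M), AzureWave→Band F ($665M), ClearBand→Band A ($741M), OrbitCom→Band B ($906M) — total 619+665+741+906 = $2931M.
Every other assignment is strictly worse.
ClearBand's own top band is Band B ($871M), but forcing ClearBand→Band B and reassigning the rest optimally gives only $2908M — worse by 23.

ClearBand receives Band A.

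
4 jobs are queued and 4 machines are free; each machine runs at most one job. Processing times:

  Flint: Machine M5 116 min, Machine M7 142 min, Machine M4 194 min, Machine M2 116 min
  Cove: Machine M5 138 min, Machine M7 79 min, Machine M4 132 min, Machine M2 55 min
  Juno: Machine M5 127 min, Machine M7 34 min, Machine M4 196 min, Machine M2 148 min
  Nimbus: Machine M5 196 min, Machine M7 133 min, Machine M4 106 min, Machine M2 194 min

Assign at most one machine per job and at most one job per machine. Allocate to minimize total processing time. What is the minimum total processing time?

Optimal: Flint→Machine M5 (116 min), Cove→Machine M2 (55 min), Juno→Machine M7 (34 min), Nimbus→Machine M4 (106 min) — total 116+55+34+106 = 311 min.
Next-best assignment: Flint→Machine M2, Cove→Machine M5, Juno→Machine M7, Nimbus→Machine M4 = 394 min.
Checked against all permutations: 311 min is optimal.

Minimum total: 311 min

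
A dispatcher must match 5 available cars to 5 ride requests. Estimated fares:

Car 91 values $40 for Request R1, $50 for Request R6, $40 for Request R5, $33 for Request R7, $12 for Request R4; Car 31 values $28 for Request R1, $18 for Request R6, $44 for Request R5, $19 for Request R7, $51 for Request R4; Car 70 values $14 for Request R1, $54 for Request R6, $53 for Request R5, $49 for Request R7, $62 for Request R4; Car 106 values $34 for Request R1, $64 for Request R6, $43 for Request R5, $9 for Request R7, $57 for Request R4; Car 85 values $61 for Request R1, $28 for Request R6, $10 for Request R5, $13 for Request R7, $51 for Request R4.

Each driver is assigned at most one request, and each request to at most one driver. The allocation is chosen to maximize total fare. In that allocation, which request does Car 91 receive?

This is a one-to-one assignment (maximum-weight bipartite matching).
Optimal: Car 91→Request R5 ($40), Car 31→Request R4 ($51), Car 70→Request R7 ($49), Car 106→Request R6 ($64), Car 85→Request R1 ($61) — total 40+51+49+64+61 = $265.
Column-greedy (each request in turn goes to its best remaining driver) gives $262, worse by 3.
Next-best assignment: Car 91→Request R7, Car 31→Request R5, Car 70→Request R4, Car 106→Request R6, Car 85→Request R1 = $264.
No other one-to-one assignment exceeds $265.
Car 91's own top request is Request R6 ($50), but forcing Car 91→Request R6 and reassigning the rest optimally gives only $261 — worse by 4.

Car 91 receives Request R5.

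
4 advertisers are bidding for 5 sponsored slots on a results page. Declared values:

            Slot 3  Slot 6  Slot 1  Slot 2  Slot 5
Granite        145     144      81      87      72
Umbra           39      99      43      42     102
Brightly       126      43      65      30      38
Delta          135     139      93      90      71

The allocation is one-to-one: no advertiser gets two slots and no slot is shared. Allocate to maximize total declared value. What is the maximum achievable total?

Maximum total: $465

Optimal: Granite→Slot 6 ($144), Umbra→Slot 5 ($102), Brightly→Slot 3 ($126), Delta→Slot 1 ($93) — total 144+102+126+93 = $465.
Swapping Delta↔Granite (Delta→Slot 6 $139, Granite→Slot 1 $81) loses 17.
No other one-to-one assignment exceeds $465.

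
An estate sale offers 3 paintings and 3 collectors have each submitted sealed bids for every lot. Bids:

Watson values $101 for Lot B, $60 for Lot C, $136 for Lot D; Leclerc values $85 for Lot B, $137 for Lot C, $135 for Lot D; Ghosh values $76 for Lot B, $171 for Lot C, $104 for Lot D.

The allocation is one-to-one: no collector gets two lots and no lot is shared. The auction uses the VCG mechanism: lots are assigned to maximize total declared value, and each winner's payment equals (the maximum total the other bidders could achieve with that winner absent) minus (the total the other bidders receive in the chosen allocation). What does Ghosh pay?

Ghosh pays $37.

Efficient allocation: Watson→Lot B ($101), Leclerc→Lot D ($135), Ghosh→Lot C ($171); total welfare W = $407.
Ghosh receives Lot C at value $171, so the others get W − 171 = $236.
Without Ghosh: best allocation of the remaining 2 bidders over all 3 lots is Watson→Lot D ($136), Leclerc→Lot C ($137), total $273.
VCG payment = (others' best without Ghosh) − (others' welfare with Ghosh) = 273 − 236 = $37.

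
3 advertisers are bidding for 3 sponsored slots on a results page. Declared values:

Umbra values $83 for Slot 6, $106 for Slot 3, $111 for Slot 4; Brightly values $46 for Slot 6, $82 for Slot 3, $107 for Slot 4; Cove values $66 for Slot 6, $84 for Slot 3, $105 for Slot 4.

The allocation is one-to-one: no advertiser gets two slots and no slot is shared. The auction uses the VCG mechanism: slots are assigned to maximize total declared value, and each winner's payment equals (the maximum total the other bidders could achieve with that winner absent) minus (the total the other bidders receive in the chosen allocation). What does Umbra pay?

Umbra pays $18.

Efficient allocation: Umbra→Slot 3 ($106), Brightly→Slot 4 ($107), Cove→Slot 6 ($66); total welfare W = $279.
Umbra receives Slot 3 at value $106, so the others get W − 106 = $173.
Without Umbra: best allocation of the remaining 2 bidders over all 3 slots is Brightly→Slot 4 ($107), Cove→Slot 3 ($84), total $191.
VCG payment = (others' best without Umbra) − (others' welfare with Umbra) = 191 − 173 = $18.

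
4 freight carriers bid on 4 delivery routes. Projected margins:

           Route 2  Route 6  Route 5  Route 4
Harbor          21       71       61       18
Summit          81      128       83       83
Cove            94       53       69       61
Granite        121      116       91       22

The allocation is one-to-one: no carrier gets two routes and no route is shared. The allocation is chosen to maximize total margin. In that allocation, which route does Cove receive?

This is the linear assignment problem.
Optimal: Harbor→Route 5 ($61k), Summit→Route 6 ($128k), Cove→Route 4 ($61k), Granite→Route 2 ($121k) — total 61+128+61+121 = $371k.
Column-greedy (each route in turn goes to its best remaining carrier) gives $336k, worse by 35.
Next-best assignment: Harbor→Route 5, Summit→Route 4, Cove→Route 2, Granite→Route 6 = $354k.
Every other assignment is strictly worse.
Cove's own top route is Route 2 ($94k), but forcing Cove→Route 2 and reassigning the rest optimally gives only $354k — worse by 17.

Cove receives Route 4.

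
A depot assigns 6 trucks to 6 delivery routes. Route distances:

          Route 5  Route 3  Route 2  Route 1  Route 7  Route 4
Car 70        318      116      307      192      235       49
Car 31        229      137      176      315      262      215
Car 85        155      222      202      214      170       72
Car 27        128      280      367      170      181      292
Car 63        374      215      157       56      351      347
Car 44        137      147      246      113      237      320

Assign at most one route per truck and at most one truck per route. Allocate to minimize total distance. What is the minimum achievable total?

Treat this as an assignment problem: match each truck to one route.
Optimal: Car 70→Route 4 (49 km), Car 31→Route 2 (176 km), Car 85→Route 7 (170 km), Car 27→Route 5 (128 km), Car 63→Route 1 (56 km), Car 44→Route 3 (147 km) — total 49+176+170+128+56+147 = 726 km.
Row-greedy (each truck in turn takes its cheapest remaining route) gives 905 km, worse by 179.
Next-best assignment: Car 70→Route 3, Car 31→Route 2, Car 85→Route 4, Car 27→Route 7, Car 63→Route 1, Car 44→Route 5 = 738 km.
Checked against all permutations: 726 km is optimal.

Min total: 726 km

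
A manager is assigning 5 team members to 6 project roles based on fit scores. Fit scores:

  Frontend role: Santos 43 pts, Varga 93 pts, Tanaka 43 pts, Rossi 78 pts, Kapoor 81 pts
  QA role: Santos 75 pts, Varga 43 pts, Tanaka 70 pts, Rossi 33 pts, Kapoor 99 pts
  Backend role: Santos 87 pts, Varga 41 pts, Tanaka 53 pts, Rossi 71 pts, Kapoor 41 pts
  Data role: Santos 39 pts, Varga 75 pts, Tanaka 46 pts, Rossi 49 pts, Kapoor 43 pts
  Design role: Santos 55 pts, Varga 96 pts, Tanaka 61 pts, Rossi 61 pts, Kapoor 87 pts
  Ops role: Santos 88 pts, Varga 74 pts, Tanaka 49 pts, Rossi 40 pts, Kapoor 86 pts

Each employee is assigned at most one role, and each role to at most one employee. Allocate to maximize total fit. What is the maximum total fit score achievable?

Treat this as an assignment problem: match each employee to one role.
Optimal: Santos→Backend role (87 pts), Varga→Design role (96 pts), Tanaka→QA role (70 pts), Rossi→Frontend role (78 pts), Kapoor→Ops role (86 pts) — total 87+96+70+78+86 = 417 pts.
Row-greedy (each employee in turn takes its best remaining role) gives 375 pts, worse by 42.
Next-best assignment: Santos→Ops role, Varga→Design role, Tanaka→Backend role, Rossi→Frontend role, Kapoor→QA role = 414 pts.
Checked against all permutations: 417 pts is optimal.

Maximum total: 417 pts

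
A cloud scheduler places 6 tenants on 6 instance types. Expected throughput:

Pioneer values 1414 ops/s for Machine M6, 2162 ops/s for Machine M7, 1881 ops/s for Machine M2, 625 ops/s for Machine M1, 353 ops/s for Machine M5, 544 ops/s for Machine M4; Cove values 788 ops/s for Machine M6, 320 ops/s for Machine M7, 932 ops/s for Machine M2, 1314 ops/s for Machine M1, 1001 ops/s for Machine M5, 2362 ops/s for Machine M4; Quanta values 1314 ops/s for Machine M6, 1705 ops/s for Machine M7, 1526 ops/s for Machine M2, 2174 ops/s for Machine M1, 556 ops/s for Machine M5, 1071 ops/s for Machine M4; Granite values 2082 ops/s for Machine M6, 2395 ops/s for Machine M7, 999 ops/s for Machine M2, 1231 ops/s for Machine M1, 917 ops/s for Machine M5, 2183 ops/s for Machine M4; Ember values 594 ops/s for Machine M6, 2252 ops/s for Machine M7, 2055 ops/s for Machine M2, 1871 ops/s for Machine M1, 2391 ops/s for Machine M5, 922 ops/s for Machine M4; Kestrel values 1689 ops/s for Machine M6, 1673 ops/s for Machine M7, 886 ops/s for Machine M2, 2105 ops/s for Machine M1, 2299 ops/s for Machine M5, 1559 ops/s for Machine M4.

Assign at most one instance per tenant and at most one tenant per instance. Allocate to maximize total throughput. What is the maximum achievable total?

Max total: 13134 ops/s

This is the linear assignment problem.
Optimal: Pioneer→Machine M7 (2162 ops/s), Cove→Machine M4 (2362 ops/s), Quanta→Machine M1 (2174 ops/s), Granite→Machine M6 (2082 ops/s), Ember→Machine M2 (2055 ops/s), Kestrel→Machine M5 (2299 ops/s) — total 2162+2362+2174+2082+2055+2299 = 13134 ops/s.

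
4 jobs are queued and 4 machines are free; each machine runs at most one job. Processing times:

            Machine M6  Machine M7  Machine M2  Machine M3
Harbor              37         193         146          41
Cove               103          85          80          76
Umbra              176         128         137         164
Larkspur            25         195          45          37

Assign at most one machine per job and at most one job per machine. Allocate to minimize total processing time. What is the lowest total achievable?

Optimal: Harbor→Machine M3 (41 min), Cove→Machine M2 (80 min), Umbra→Machine M7 (128 min), Larkspur→Machine M6 (25 min) — total 41+80+128+25 = 274 min.
Row-greedy (each job in turn takes its cheapest remaining machine) gives 286 min, worse by 12.
Next-best assignment: Harbor→Machine M6, Cove→Machine M2, Umbra→Machine M7, Larkspur→Machine M3 = 282 min.

Min total: 274 min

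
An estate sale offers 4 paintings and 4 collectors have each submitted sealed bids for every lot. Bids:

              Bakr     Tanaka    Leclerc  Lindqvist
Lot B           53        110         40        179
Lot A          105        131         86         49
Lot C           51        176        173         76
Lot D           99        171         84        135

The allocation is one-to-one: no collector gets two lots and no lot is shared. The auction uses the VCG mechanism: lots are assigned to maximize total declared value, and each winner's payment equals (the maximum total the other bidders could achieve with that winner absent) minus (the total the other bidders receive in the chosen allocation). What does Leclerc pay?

Leclerc pays $5.

Efficient allocation: Bakr→Lot A ($105), Tanaka→Lot D ($171), Leclerc→Lot C ($173), Lindqvist→Lot B ($179); total welfare W = $628.
Leclerc receives Lot C at value $173, so the others get W − 173 = $455.
Without Leclerc: best allocation of the remaining 3 bidders over all 4 lots is Bakr→Lot A ($105), Tanaka→Lot C ($176), Lindqvist→Lot B ($179), total $460.
VCG payment = (others' best without Leclerc) − (others' welfare with Leclerc) = 460 − 455 = $5.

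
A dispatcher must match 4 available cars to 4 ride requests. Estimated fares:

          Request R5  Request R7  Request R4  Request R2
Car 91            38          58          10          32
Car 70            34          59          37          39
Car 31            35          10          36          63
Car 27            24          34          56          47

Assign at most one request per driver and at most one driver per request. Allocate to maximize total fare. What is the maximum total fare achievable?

Optimal: Car 91→Request R5 ($38), Car 70→Request R7 ($59), Car 31→Request R2 ($63), Car 27→Request R4 ($56) — total 38+59+63+56 = $216.
Row-greedy (each driver in turn takes its best remaining request) gives $157, worse by 59.
Swapping Car 31↔Car 27 (Car 31→Request R4 $36, Car 27→Request R2 $47) loses 36.

Max total: $216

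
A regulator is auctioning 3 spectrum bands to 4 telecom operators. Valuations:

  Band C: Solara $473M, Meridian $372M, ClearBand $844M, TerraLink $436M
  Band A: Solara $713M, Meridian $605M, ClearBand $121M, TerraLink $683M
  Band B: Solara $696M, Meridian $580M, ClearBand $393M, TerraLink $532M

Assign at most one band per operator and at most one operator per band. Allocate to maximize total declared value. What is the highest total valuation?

Treat this as an assignment problem: match each operator to one band.
Optimal: ClearBand→Band C ($844M), TerraLink→Band A ($683M), Solara→Band B ($696M) — total 844+683+696 = $2223M.
Column-greedy (each band in turn goes to its best remaining operator) gives $2137M, worse by 86.
Next-best assignment: ClearBand→Band C, Meridian→Band A, Solara→Band B = $2145M.
Swapping TerraLink↔Solara (TerraLink→Band B $532M, Solara→Band A $713M) loses 134.
No other one-to-one assignment exceeds $2223M.

Maximum total: $2223M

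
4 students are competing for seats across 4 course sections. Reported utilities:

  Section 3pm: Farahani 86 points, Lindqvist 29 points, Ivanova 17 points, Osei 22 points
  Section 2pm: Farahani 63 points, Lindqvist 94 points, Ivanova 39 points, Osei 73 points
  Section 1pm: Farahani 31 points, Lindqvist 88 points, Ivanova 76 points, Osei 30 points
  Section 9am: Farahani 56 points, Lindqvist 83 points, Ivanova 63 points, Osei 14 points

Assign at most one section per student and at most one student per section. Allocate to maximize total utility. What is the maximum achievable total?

This is a one-to-one assignment (maximum-weight bipartite matching).
Optimal: Farahani→Section 3pm (86 points), Lindqvist→Section 9am (83 points), Ivanova→Section 1pm (76 points), Osei→Section 2pm (73 points) — total 86+83+76+73 = 318 points.
Row-greedy (each student in turn takes its best remaining section) gives 270 points, worse by 48.
Next-best assignment: Farahani→Section 3pm, Lindqvist→Section 1pm, Ivanova→Section 9am, Osei→Section 2pm = 310 points.
Swapping Farahani↔Osei (Farahani→Section 2pm 63 points, Osei→Section 3pm 22 points) loses 74.
Every other assignment is strictly worse.

Max total: 318 points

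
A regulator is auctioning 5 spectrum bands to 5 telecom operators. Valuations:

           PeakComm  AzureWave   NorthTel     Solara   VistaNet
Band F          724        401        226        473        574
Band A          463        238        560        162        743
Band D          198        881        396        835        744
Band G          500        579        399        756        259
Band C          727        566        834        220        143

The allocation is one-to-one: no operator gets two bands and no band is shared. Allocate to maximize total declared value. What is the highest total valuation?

Max total: $3938M

Optimal: PeakComm→Band F ($724M), AzureWave→Band D ($881M), NorthTel→Band C ($834M), Solara→Band G ($756M), VistaNet→Band A ($743M) — total 724+881+834+756+743 = $3938M.
Row-greedy (each operator in turn takes its best remaining band) gives $3498M, worse by 440.
Swapping PeakComm↔AzureWave (PeakComm→Band D $198M, AzureWave→Band F $401M) loses 1006.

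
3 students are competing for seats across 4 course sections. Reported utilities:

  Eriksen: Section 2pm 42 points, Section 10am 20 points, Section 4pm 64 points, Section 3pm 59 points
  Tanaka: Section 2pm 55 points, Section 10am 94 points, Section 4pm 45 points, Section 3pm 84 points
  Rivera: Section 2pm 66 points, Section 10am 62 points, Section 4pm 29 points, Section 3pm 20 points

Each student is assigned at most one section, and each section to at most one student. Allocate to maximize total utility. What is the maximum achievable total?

Treat this as an assignment problem: match each student to one section.
Optimal: Eriksen→Section 4pm (64 points), Tanaka→Section 10am (94 points), Rivera→Section 2pm (66 points) — total 64+94+66 = 224 points.
Next-best assignment: Eriksen→Section 3pm, Tanaka→Section 10am, Rivera→Section 2pm = 219 points.
Swapping Rivera↔Eriksen (Rivera→Section 4pm 29 points, Eriksen→Section 2pm 42 points) loses 59.
Every other assignment is strictly worse.

Maximum total: 224 points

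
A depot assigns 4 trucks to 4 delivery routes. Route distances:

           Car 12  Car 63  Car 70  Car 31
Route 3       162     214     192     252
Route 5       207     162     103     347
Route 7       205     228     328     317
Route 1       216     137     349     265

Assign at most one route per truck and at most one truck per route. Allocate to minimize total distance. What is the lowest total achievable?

Minimum total: 697 km

Optimal: Car 12→Route 7 (205 km), Car 63→Route 1 (137 km), Car 70→Route 5 (103 km), Car 31→Route 3 (252 km) — total 205+137+103+252 = 697 km.
Min-entry greedy (repeatedly take the single cheapest remaining cell) gives 719 km, worse by 22.
Swapping Car 12↔Car 63 (Car 12→Route 1 216 km, Car 63→Route 7 228 km) adds 102.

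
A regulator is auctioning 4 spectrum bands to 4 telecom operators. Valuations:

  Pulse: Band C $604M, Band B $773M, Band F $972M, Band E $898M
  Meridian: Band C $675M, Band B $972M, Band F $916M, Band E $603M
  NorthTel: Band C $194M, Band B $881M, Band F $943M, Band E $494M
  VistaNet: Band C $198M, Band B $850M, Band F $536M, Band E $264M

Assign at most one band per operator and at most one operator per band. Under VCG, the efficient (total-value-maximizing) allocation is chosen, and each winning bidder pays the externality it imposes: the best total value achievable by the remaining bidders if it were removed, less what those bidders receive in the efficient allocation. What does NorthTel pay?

NorthTel pays $241M.

Efficient allocation: Pulse→Band E ($898M), Meridian→Band C ($675M), NorthTel→Band F ($943M), VistaNet→Band B ($850M); total welfare W = $3366M.
NorthTel receives Band F at value $943M, so the others get W − 943 = $2423M.
Without NorthTel: best allocation of the remaining 3 bidders over all 4 bands is Pulse→Band E ($898M), Meridian→Band F ($916M), VistaNet→Band B ($850M), total $2664M.
VCG payment = (others' best without NorthTel) − (others' welfare with NorthTel) = 2664 − 2423 = $241M.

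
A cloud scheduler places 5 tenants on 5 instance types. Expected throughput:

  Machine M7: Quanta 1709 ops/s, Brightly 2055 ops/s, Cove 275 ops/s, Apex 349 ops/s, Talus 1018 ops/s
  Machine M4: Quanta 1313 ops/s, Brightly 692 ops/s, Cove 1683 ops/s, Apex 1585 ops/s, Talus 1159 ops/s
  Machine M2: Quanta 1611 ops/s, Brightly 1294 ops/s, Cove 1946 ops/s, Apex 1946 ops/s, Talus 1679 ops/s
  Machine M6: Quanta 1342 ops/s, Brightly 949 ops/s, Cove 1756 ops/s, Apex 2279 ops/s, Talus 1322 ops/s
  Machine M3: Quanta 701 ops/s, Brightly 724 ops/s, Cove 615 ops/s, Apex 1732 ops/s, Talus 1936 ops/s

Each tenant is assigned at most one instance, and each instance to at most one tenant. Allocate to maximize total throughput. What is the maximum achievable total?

Max total: 9564 ops/s

Optimal: Quanta→Machine M2 (1611 ops/s), Brightly→Machine M7 (2055 ops/s), Cove→Machine M4 (1683 ops/s), Apex→Machine M6 (2279 ops/s), Talus→Machine M3 (1936 ops/s) — total 1611+2055+1683+2279+1936 = 9564 ops/s.
Row-greedy (each tenant in turn takes its best remaining instance) gives 7650 ops/s, worse by 1914.
Checked against all permutations: 9564 ops/s is optimal.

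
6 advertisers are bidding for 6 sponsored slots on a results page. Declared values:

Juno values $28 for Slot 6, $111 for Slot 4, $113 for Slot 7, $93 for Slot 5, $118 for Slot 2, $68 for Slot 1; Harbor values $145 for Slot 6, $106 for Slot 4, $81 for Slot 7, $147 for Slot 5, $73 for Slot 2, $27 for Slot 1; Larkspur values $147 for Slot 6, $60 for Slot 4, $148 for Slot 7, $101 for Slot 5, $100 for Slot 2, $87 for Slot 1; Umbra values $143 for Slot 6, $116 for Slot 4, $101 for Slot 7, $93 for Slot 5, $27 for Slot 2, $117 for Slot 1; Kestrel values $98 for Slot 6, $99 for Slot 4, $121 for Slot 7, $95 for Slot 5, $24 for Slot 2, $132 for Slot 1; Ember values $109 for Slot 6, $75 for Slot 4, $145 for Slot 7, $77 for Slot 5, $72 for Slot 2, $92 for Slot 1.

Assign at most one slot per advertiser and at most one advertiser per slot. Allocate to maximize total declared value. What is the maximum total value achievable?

Maximum total: $805

Optimal: Juno→Slot 2 ($118), Harbor→Slot 5 ($147), Larkspur→Slot 6 ($147), Umbra→Slot 4 ($116), Kestrel→Slot 1 ($132), Ember→Slot 7 ($145) — total 118+147+147+116+132+145 = $805.
Max-entry greedy (repeatedly take the single best remaining cell) gives $763, worse by 42.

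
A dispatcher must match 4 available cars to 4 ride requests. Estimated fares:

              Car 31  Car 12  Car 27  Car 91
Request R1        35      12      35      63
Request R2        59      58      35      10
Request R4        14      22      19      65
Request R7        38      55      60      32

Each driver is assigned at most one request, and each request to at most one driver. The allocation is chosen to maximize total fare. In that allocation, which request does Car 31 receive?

Car 31 receives Request R1.

This is the linear assignment problem.
Optimal: Car 31→Request R1 ($35), Car 12→Request R2 ($58), Car 27→Request R7 ($60), Car 91→Request R4 ($65) — total 35+58+60+65 = $218.
Row-greedy (each driver in turn takes its best remaining request) gives $214, worse by 4.
Next-best assignment: Car 31→Request R2, Car 12→Request R7, Car 27→Request R1, Car 91→Request R4 = $214.
Car 31's own top request is Request R2 ($59), but forcing Car 31→Request R2 and reassigning the rest optimally gives only $214 — worse by 4.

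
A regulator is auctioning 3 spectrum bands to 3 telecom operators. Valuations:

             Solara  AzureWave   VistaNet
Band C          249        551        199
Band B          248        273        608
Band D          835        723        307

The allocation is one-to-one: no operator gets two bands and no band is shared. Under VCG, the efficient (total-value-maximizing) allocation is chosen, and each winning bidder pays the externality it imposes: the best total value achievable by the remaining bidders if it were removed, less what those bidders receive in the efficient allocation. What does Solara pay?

Solara pays $172M.

Efficient allocation: Solara→Band D ($835M), AzureWave→Band C ($551M), VistaNet→Band B ($608M); total welfare W = $1994M.
Solara receives Band D at value $835M, so the others get W − 835 = $1159M.
Without Solara: best allocation of the remaining 2 bidders over all 3 bands is AzureWave→Band D ($723M), VistaNet→Band B ($608M), total $1331M.
VCG payment = (others' best without Solara) − (others' welfare with Solara) = 1331 − 1159 = $172M.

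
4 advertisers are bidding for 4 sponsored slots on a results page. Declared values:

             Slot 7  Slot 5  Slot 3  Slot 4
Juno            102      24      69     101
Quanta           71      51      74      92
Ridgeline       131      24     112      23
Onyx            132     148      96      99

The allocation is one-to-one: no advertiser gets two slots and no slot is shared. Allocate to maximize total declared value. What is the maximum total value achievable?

Optimal: Juno→Slot 7 ($102), Quanta→Slot 4 ($92), Ridgeline→Slot 3 ($112), Onyx→Slot 5 ($148) — total 102+92+112+148 = $454.
Column-greedy (each slot in turn goes to its best remaining advertiser) gives $396, worse by 58.
No other one-to-one assignment exceeds $454.

Max total: $454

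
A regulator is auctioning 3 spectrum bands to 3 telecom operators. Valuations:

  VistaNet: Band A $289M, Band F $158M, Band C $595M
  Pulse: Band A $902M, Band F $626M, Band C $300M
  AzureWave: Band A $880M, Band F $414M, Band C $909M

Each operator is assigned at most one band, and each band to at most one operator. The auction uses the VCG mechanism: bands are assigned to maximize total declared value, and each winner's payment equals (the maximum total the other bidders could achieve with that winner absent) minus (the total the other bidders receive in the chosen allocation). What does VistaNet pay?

VistaNet pays $305M.

Efficient allocation: VistaNet→Band C ($595M), Pulse→Band F ($626M), AzureWave→Band A ($880M); total welfare W = $2101M.
VistaNet receives Band C at value $595M, so the others get W − 595 = $1506M.
Without VistaNet: best allocation of the remaining 2 bidders over all 3 bands is Pulse→Band A ($902M), AzureWave→Band C ($909M), total $1811M.
VCG payment = (others' best without VistaNet) − (others' welfare with VistaNet) = 1811 − 1506 = $305M.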